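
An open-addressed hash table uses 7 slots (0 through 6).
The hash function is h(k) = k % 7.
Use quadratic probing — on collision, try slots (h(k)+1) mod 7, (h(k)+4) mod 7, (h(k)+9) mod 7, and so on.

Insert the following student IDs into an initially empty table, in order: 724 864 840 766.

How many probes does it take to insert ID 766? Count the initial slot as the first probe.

Insert 724: h=3, slot 3 empty => index 3.
Insert 864: h=3, slot 3 occupied => index 4.
Insert 840: h=0, slot 0 empty => index 0.
Insert 766: h=3, slots 3,4,0 occupied => index 5.
Table: [840, ., ., 724, 864, 766, .]

4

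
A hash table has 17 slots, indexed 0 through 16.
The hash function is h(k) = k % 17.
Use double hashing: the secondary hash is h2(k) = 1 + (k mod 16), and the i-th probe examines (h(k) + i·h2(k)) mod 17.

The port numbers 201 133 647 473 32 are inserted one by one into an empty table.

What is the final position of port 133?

3

Insert 201: h=14, slot 14 empty => index 14.
Insert 133: h=14, h2=6, slot 14 occupied => index 3.
Insert 647: h=1, slot 1 empty => index 1.
Insert 473: h=14, h2=10, slot 14 occupied => index 7.
Insert 32: h=15, slot 15 empty => index 15.
Table: [—, 647, —, 133, —, —, —, 473, —, —, —, —, —, —, 201, 32, —]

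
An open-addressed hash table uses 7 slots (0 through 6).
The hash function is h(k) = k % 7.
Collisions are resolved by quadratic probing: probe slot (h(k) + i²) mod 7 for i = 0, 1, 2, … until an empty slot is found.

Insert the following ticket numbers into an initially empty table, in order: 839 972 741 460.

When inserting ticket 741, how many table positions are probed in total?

3

839 hashes to 6; slot 6 is free → place at 6.
972 hashes to 6; 6 taken → place at 0.
741 hashes to 6; 6,0 taken → place at 3.
460 hashes to 5; slot 5 is free → place at 5.
Table: [972, -, -, 741, -, 460, 839]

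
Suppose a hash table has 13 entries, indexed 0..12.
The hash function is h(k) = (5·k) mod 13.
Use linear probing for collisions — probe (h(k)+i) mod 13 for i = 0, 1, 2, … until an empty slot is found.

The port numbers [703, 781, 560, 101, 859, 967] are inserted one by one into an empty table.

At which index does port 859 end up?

8

Insert 703: h=5, slot 5 empty -> index 5.
Insert 781: h=5, slot 5 occupied -> index 6.
Insert 560: h=5, slots 5,6 occupied -> index 7.
Insert 101: h=11, slot 11 empty -> index 11.
Insert 859: h=5, slots 5,6,7 occupied -> index 8.
Insert 967: h=12, slot 12 empty -> index 12.
Table: [—, —, —, —, —, 703, 781, 560, 859, —, —, 101, 967]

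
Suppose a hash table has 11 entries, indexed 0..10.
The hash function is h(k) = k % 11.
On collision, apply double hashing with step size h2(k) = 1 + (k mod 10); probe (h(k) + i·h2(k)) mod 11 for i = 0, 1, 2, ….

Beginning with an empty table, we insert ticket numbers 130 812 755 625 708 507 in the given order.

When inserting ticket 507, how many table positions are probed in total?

130: h=9 → slot 9
812: h=9, h2=3, probe 9,1 → slot 1
755: h=7 → slot 7
625: h=9, h2=6, probe 9,4 → slot 4
708: h=4, h2=9, probe 4,2 → slot 2
507: h=1, h2=8, probe 1,9,6 → slot 6
Table: [-, 812, 708, -, 625, -, 507, 755, -, 130, -]

3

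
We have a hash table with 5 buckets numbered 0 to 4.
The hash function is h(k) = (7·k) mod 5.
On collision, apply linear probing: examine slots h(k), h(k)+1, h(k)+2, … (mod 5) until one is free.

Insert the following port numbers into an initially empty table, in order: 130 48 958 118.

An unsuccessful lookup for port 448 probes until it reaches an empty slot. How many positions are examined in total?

Insert 130: h=0, slot 0 empty => index 0.
Insert 48: h=1, slot 1 empty => index 1.
Insert 958: h=1, slot 1 occupied => index 2.
Insert 118: h=1, slots 1,2 occupied => index 3.
Table: [130, 48, 958, 118, _]
Lookup 448: h=1, probe 1,2,3,4 → slot 4 empty, not found.

4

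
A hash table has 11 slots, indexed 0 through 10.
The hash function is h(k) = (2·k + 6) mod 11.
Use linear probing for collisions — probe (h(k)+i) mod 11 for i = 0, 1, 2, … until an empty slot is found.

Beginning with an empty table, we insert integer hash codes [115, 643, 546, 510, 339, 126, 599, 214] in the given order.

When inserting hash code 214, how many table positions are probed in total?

6

115 hashes to 5; slot 5 is free → place at 5.
643 hashes to 5; 5 taken → place at 6.
546 hashes to 9; slot 9 is free → place at 9.
510 hashes to 3; slot 3 is free → place at 3.
339 hashes to 2; slot 2 is free → place at 2.
126 hashes to 5; 5,6 taken → place at 7.
599 hashes to 5; 5,6,7 taken → place at 8.
214 hashes to 5; 5,6,7,8,9 taken → place at 10.
Table: [., ., 339, 510, ., 115, 643, 126, 599, 546, 214]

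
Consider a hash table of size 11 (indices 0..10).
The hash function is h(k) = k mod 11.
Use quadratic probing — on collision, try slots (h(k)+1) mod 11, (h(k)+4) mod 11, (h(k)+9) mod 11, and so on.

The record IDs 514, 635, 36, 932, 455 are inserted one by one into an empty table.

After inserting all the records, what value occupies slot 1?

514 hashes to 8; slot 8 is free -> place at 8.
635 hashes to 8; 8 taken -> place at 9.
36 hashes to 3; slot 3 is free -> place at 3.
932 hashes to 8; 8,9 taken -> place at 1.
455 hashes to 4; slot 4 is free -> place at 4.
Table: [., 932, ., 36, 455, ., ., ., 514, 635, .]

932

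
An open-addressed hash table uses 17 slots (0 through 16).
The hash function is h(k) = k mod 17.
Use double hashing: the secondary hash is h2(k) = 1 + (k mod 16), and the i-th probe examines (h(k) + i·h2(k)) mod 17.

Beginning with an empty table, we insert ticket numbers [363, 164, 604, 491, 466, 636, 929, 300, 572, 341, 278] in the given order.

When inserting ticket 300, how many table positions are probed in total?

4

363 hashes to 6; slot 6 is free => place at 6.
164 hashes to 11; slot 11 is free => place at 11.
604 hashes to 9; slot 9 is free => place at 9.
491 hashes to 15; slot 15 is free => place at 15.
466 hashes to 7; slot 7 is free => place at 7.
636 hashes to 7, h2=13; 7 taken => place at 3.
929 hashes to 11, h2=2; 11 taken => place at 13.
300 hashes to 11, h2=13; 11,7,3 taken => place at 16.
572 hashes to 11, h2=13; 11,7,3,16 taken => place at 12.
341 hashes to 1; slot 1 is free => place at 1.
278 hashes to 6, h2=7; 6,13,3 taken => place at 10.
Table: [., 341, ., 636, ., ., 363, 466, ., 604, 278, 164, 572, 929, ., 491, 300]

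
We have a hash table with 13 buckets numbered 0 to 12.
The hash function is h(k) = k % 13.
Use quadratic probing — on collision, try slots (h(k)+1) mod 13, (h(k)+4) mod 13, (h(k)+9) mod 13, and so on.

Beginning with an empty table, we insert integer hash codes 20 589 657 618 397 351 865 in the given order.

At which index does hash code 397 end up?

20 hashes to 7; slot 7 is free → place at 7.
589 hashes to 4; slot 4 is free → place at 4.
657 hashes to 7; 7 taken → place at 8.
618 hashes to 7; 7,8 taken → place at 11.
397 hashes to 7; 7,8,11 taken → place at 3.
351 hashes to 0; slot 0 is free → place at 0.
865 hashes to 7; 7,8,11,3 taken → place at 10.
Table: [351, -, -, 397, 589, -, -, 20, 657, -, 865, 618, -]

3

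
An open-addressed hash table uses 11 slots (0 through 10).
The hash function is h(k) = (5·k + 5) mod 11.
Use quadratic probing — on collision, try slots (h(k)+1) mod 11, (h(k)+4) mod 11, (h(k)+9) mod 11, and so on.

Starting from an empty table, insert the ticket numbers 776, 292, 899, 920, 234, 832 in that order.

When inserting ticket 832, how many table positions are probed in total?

Insert 776: h=2, slot 2 empty → index 2.
Insert 292: h=2, slot 2 occupied → index 3.
Insert 899: h=1, slot 1 empty → index 1.
Insert 920: h=7, slot 7 empty → index 7.
Insert 234: h=9, slot 9 empty → index 9.
Insert 832: h=7, slot 7 occupied → index 8.
Table: [_, 899, 776, 292, _, _, _, 920, 832, 234, _]

2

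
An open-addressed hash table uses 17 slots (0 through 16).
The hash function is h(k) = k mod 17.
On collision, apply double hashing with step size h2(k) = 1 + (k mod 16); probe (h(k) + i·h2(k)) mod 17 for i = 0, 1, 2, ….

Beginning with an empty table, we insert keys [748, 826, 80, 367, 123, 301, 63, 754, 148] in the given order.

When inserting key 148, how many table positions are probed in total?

3

748: h=0 → slot 0
826: h=10 → slot 10
80: h=12 → slot 12
367: h=10, h2=16, probe 10,9 → slot 9
123: h=4 → slot 4
301: h=12, h2=14, probe 12,9,6 → slot 6
63: h=12, h2=16, probe 12,11 → slot 11
754: h=6, h2=3, probe 6,9,12,15 → slot 15
148: h=12, h2=5, probe 12,0,5 → slot 5
Table: [748, ., ., ., 123, 148, 301, ., ., 367, 826, 63, 80, ., ., 754, .]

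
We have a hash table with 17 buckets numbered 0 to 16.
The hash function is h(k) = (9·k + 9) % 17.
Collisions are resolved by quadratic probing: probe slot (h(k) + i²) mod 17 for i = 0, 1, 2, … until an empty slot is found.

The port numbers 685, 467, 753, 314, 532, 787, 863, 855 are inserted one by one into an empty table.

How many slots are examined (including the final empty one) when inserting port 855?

685: h=3 -> slot 3
467: h=13 -> slot 13
753: h=3, probe 3,4 -> slot 4
314: h=13, probe 13,14 -> slot 14
532: h=3, probe 3,4,7 -> slot 7
787: h=3, probe 3,4,7,12 -> slot 12
863: h=7, probe 7,8 -> slot 8
855: h=3, probe 3,4,7,12,2 -> slot 2
Table: [_, _, 855, 685, 753, _, _, 532, 863, _, _, _, 787, 467, 314, _, _]

5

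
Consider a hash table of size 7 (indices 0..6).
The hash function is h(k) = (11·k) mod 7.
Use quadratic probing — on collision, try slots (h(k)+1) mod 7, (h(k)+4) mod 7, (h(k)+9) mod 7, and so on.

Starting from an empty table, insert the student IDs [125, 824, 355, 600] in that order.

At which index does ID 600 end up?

1

Insert 125: h=3, slot 3 empty => index 3.
Insert 824: h=6, slot 6 empty => index 6.
Insert 355: h=6, slot 6 occupied => index 0.
Insert 600: h=6, slots 6,0,3 occupied => index 1.
Table: [355, 600, ∅, 125, ∅, ∅, 824]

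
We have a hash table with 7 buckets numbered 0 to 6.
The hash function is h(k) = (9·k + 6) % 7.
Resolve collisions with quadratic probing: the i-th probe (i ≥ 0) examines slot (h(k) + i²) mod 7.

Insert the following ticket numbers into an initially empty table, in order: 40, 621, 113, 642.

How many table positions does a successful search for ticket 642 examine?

3

Insert 40: h=2, slot 2 empty → index 2.
Insert 621: h=2, slot 2 occupied → index 3.
Insert 113: h=1, slot 1 empty → index 1.
Insert 642: h=2, slots 2,3 occupied → index 6.
Table: [., 113, 40, 621, ., ., 642]
Lookup 642: h=2, probe 2,3,6 → found at 6.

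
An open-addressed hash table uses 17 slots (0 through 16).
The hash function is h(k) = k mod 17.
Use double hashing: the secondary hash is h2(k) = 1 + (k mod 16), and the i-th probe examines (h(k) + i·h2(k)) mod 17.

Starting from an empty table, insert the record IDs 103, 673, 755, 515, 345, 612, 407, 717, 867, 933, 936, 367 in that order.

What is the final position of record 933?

11

103: h=1 → slot 1
673: h=10 → slot 10
755: h=7 → slot 7
515: h=5 → slot 5
345: h=5, h2=10, probe 5,15 → slot 15
612: h=0 → slot 0
407: h=16 → slot 16
717: h=3 → slot 3
867: h=0, h2=4, probe 0,4 → slot 4
933: h=15, h2=6, probe 15,4,10,16,5,11 → slot 11
936: h=1, h2=9, probe 1,10,2 → slot 2
367: h=10, h2=16, probe 10,9 → slot 9
Table: [612, 103, 936, 717, 867, 515, ∅, 755, ∅, 367, 673, 933, ∅, ∅, ∅, 345, 407]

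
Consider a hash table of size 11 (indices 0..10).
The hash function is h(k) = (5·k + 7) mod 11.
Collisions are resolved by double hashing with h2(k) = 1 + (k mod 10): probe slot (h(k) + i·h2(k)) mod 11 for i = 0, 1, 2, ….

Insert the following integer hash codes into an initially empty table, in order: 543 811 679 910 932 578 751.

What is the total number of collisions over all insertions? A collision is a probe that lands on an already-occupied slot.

9

543 hashes to 5; slot 5 is free -> place at 5.
811 hashes to 3; slot 3 is free -> place at 3.
679 hashes to 3, h2=10; 3 taken -> place at 2.
910 hashes to 3, h2=1; 3 taken -> place at 4.
932 hashes to 3, h2=3; 3 taken -> place at 6.
578 hashes to 4, h2=9; 4,2 taken -> place at 0.
751 hashes to 0, h2=2; 0,2,4,6 taken -> place at 8.
Table: [578, —, 679, 811, 910, 543, 932, —, 751, —, —]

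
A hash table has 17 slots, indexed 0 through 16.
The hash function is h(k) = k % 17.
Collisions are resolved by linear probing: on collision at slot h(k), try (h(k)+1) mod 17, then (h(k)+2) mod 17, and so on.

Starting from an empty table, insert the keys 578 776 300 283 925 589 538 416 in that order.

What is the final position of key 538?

578 hashes to 0; slot 0 is free → place at 0.
776 hashes to 11; slot 11 is free → place at 11.
300 hashes to 11; 11 taken → place at 12.
283 hashes to 11; 11,12 taken → place at 13.
925 hashes to 7; slot 7 is free → place at 7.
589 hashes to 11; 11,12,13 taken → place at 14.
538 hashes to 11; 11,12,13,14 taken → place at 15.
416 hashes to 8; slot 8 is free → place at 8.
Table: [578, —, —, —, —, —, —, 925, 416, —, —, 776, 300, 283, 589, 538, —]

15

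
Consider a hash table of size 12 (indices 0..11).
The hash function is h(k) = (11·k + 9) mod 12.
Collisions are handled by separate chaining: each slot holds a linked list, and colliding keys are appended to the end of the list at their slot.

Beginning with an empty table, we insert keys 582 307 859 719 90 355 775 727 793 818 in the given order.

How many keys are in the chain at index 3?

582 -> bucket 3
307 -> bucket 2
859 -> bucket 2 (collision)
719 -> bucket 10
90 -> bucket 3 (collision)
355 -> bucket 2 (collision)
775 -> bucket 2 (collision)
727 -> bucket 2 (collision)
793 -> bucket 8
818 -> bucket 7
Final buckets:
0: —
1: —
2: 307 -> 859 -> 355 -> 775 -> 727
3: 582 -> 90
4: —
5: —
6: —
7: 818
8: 793
9: —
10: 719
11: —

2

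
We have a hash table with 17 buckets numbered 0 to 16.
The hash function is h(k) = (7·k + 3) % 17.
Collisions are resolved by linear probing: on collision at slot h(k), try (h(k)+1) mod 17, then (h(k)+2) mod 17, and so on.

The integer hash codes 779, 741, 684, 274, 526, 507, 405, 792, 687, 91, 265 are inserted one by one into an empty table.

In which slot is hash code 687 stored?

3

779: h=16 => slot 16
741: h=5 => slot 5
684: h=14 => slot 14
274: h=0 => slot 0
526: h=13 => slot 13
507: h=16, probe 16,0,1 => slot 1
405: h=16, probe 16,0,1,2 => slot 2
792: h=5, probe 5,6 => slot 6
687: h=1, probe 1,2,3 => slot 3
91: h=11 => slot 11
265: h=5, probe 5,6,7 => slot 7
Table: [274, 507, 405, 687, ∅, 741, 792, 265, ∅, ∅, ∅, 91, ∅, 526, 684, ∅, 779]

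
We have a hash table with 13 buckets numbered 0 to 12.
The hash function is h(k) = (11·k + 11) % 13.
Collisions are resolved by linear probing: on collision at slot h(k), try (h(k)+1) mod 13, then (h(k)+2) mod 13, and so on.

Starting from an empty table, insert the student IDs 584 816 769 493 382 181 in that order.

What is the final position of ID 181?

584 hashes to 0; slot 0 is free → place at 0.
816 hashes to 4; slot 4 is free → place at 4.
769 hashes to 7; slot 7 is free → place at 7.
493 hashes to 0; 0 taken → place at 1.
382 hashes to 1; 1 taken → place at 2.
181 hashes to 0; 0,1,2 taken → place at 3.
Table: [584, 493, 382, 181, 816, -, -, 769, -, -, -, -, -]

3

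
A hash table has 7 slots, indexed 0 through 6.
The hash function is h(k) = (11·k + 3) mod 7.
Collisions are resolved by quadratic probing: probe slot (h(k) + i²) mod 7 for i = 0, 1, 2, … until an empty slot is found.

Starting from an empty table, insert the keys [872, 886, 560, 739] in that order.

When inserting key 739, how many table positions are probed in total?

3

872: h=5 => slot 5
886: h=5, probe 5,6 => slot 6
560: h=3 => slot 3
739: h=5, probe 5,6,2 => slot 2
Table: [-, -, 739, 560, -, 872, 886]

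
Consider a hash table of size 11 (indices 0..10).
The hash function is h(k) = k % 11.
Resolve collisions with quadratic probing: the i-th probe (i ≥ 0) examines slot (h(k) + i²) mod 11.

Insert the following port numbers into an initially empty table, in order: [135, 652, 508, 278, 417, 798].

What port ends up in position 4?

652

135: h=3 → slot 3
652: h=3, probe 3,4 → slot 4
508: h=2 → slot 2
278: h=3, probe 3,4,7 → slot 7
417: h=10 → slot 10
798: h=6 → slot 6
Table: [-, -, 508, 135, 652, -, 798, 278, -, -, 417]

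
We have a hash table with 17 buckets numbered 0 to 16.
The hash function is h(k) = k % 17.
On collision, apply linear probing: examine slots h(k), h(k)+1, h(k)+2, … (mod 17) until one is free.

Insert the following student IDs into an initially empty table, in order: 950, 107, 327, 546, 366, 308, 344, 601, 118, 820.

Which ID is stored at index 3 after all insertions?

308

950 hashes to 15; slot 15 is free => place at 15.
107 hashes to 5; slot 5 is free => place at 5.
327 hashes to 4; slot 4 is free => place at 4.
546 hashes to 2; slot 2 is free => place at 2.
366 hashes to 9; slot 9 is free => place at 9.
308 hashes to 2; 2 taken => place at 3.
344 hashes to 4; 4,5 taken => place at 6.
601 hashes to 6; 6 taken => place at 7.
118 hashes to 16; slot 16 is free => place at 16.
820 hashes to 4; 4,5,6,7 taken => place at 8.
Table: [_, _, 546, 308, 327, 107, 344, 601, 820, 366, _, _, _, _, _, 950, 118]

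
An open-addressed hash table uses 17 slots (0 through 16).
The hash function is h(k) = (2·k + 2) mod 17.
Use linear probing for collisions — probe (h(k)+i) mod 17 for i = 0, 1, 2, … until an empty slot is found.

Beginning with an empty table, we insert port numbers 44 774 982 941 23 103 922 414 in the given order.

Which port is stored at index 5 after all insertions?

44 hashes to 5; slot 5 is free => place at 5.
774 hashes to 3; slot 3 is free => place at 3.
982 hashes to 11; slot 11 is free => place at 11.
941 hashes to 14; slot 14 is free => place at 14.
23 hashes to 14; 14 taken => place at 15.
103 hashes to 4; slot 4 is free => place at 4.
922 hashes to 10; slot 10 is free => place at 10.
414 hashes to 14; 14,15 taken => place at 16.
Table: [∅, ∅, ∅, 774, 103, 44, ∅, ∅, ∅, ∅, 922, 982, ∅, ∅, 941, 23, 414]

44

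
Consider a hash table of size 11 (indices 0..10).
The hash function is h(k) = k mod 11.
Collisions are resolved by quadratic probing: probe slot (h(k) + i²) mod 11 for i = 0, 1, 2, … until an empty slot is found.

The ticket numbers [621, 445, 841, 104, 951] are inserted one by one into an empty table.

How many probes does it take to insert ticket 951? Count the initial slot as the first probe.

5

621 hashes to 5; slot 5 is free => place at 5.
445 hashes to 5; 5 taken => place at 6.
841 hashes to 5; 5,6 taken => place at 9.
104 hashes to 5; 5,6,9 taken => place at 3.
951 hashes to 5; 5,6,9,3 taken => place at 10.
Table: [_, _, _, 104, _, 621, 445, _, _, 841, 951]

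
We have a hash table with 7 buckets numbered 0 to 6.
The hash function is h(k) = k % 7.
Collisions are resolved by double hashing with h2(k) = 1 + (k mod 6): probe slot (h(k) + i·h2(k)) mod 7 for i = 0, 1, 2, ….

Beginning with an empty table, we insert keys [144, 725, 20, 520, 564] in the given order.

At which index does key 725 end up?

3

Insert 144: h=4, slot 4 empty => index 4.
Insert 725: h=4, h2=6, slot 4 occupied => index 3.
Insert 20: h=6, slot 6 empty => index 6.
Insert 520: h=2, slot 2 empty => index 2.
Insert 564: h=4, h2=1, slot 4 occupied => index 5.
Table: [∅, ∅, 520, 725, 144, 564, 20]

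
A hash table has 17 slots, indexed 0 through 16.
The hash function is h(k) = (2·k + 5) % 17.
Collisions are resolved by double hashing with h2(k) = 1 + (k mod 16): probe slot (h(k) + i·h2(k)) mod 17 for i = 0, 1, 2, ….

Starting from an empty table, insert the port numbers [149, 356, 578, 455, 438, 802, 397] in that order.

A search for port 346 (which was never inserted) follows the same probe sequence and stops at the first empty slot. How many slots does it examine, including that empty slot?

4

149 hashes to 14; slot 14 is free → place at 14.
356 hashes to 3; slot 3 is free → place at 3.
578 hashes to 5; slot 5 is free → place at 5.
455 hashes to 14, h2=8; 14,5 taken → place at 13.
438 hashes to 14, h2=7; 14 taken → place at 4.
802 hashes to 11; slot 11 is free → place at 11.
397 hashes to 0; slot 0 is free → place at 0.
Table: [397, ., ., 356, 438, 578, ., ., ., ., ., 802, ., 455, 149, ., .]
Lookup 346: h=0, h2=11, probe 0,11,5,16 → slot 16 empty, not found.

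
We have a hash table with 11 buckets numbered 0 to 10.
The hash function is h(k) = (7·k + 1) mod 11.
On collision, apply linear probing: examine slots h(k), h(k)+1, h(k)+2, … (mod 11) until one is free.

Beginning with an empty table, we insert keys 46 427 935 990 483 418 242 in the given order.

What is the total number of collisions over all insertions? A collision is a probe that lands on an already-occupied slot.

46: h=4 => slot 4
427: h=9 => slot 9
935: h=1 => slot 1
990: h=1, probe 1,2 => slot 2
483: h=5 => slot 5
418: h=1, probe 1,2,3 => slot 3
242: h=1, probe 1,2,3,4,5,6 => slot 6
Table: [-, 935, 990, 418, 46, 483, 242, -, -, 427, -]

8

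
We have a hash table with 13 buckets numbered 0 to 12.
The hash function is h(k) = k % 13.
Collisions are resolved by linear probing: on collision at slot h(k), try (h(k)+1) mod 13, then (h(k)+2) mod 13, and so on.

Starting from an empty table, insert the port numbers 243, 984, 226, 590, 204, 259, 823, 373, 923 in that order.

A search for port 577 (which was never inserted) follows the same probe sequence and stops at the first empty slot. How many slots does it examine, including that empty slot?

3

Insert 243: h=9, slot 9 empty -> index 9.
Insert 984: h=9, slot 9 occupied -> index 10.
Insert 226: h=5, slot 5 empty -> index 5.
Insert 590: h=5, slot 5 occupied -> index 6.
Insert 204: h=9, slots 9,10 occupied -> index 11.
Insert 259: h=12, slot 12 empty -> index 12.
Insert 823: h=4, slot 4 empty -> index 4.
Insert 373: h=9, slots 9,10,11,12 occupied -> index 0.
Insert 923: h=0, slot 0 occupied -> index 1.
Table: [373, 923, ∅, ∅, 823, 226, 590, ∅, ∅, 243, 984, 204, 259]
Lookup 577: h=5, probe 5,6,7 → slot 7 empty, not found.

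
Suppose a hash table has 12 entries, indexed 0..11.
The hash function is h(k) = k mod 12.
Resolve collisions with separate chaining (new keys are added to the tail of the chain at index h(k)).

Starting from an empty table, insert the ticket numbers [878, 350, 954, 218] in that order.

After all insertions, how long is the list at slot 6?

Insert 878: h=2, bucket 2 empty → new chain.
Insert 350: h=2, bucket 2 nonempty → append to chain.
Insert 954: h=6, bucket 6 empty → new chain.
Insert 218: h=2, bucket 2 nonempty → append to chain.
Final buckets:
0: .
1: .
2: 878 -> 350 -> 218
3: .
4: .
5: .
6: 954
7: .
8: .
9: .
10: .
11: .

1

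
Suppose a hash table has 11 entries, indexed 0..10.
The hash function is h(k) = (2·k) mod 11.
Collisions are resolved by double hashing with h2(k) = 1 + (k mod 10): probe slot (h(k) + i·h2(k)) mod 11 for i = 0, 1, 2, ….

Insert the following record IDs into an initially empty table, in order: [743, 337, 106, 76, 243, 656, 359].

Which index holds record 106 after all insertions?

743: h=1 → slot 1
337: h=3 → slot 3
106: h=3, h2=7, probe 3,10 → slot 10
76: h=9 → slot 9
243: h=2 → slot 2
656: h=3, h2=7, probe 3,10,6 → slot 6
359: h=3, h2=10, probe 3,2,1,0 → slot 0
Table: [359, 743, 243, 337, _, _, 656, _, _, 76, 106]

10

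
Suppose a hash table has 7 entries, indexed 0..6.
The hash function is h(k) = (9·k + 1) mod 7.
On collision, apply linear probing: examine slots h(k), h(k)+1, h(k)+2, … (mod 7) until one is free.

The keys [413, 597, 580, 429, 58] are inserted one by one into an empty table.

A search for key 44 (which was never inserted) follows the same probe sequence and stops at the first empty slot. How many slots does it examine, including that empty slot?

6

413: h=1 -> slot 1
597: h=5 -> slot 5
580: h=6 -> slot 6
429: h=5, probe 5,6,0 -> slot 0
58: h=5, probe 5,6,0,1,2 -> slot 2
Table: [429, 413, 58, —, —, 597, 580]
Lookup 44: h=5, probe 5,6,0,1,2,3 → slot 3 empty, not found.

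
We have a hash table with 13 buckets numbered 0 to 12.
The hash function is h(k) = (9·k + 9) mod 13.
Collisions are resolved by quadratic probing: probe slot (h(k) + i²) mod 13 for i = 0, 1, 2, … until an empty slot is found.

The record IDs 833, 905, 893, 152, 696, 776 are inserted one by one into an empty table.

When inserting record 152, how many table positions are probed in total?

2

Insert 833: h=5, slot 5 empty -> index 5.
Insert 905: h=3, slot 3 empty -> index 3.
Insert 893: h=12, slot 12 empty -> index 12.
Insert 152: h=12, slot 12 occupied -> index 0.
Insert 696: h=7, slot 7 empty -> index 7.
Insert 776: h=12, slots 12,0,3 occupied -> index 8.
Table: [152, -, -, 905, -, 833, -, 696, 776, -, -, -, 893]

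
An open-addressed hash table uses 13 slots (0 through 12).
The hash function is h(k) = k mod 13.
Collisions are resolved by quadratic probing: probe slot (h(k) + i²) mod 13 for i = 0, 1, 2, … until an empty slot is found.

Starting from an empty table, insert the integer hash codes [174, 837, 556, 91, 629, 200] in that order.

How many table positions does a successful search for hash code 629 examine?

174: h=5 => slot 5
837: h=5, probe 5,6 => slot 6
556: h=10 => slot 10
91: h=0 => slot 0
629: h=5, probe 5,6,9 => slot 9
200: h=5, probe 5,6,9,1 => slot 1
Table: [91, 200, ., ., ., 174, 837, ., ., 629, 556, ., .]
Lookup 629: h=5, probe 5,6,9 → found at 9.

3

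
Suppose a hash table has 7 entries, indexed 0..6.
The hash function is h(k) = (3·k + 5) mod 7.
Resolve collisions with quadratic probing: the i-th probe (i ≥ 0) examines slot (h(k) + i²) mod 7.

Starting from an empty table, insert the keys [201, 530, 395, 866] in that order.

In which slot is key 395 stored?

Insert 201: h=6, slot 6 empty -> index 6.
Insert 530: h=6, slot 6 occupied -> index 0.
Insert 395: h=0, slot 0 occupied -> index 1.
Insert 866: h=6, slots 6,0 occupied -> index 3.
Table: [530, 395, ∅, 866, ∅, ∅, 201]

1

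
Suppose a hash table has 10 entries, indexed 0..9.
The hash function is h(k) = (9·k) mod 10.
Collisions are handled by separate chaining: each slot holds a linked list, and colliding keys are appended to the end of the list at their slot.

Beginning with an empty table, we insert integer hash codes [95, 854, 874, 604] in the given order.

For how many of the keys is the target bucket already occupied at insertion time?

2

Insert 95: h=5, bucket 5 empty -> new chain.
Insert 854: h=6, bucket 6 empty -> new chain.
Insert 874: h=6, bucket 6 nonempty -> append to chain.
Insert 604: h=6, bucket 6 nonempty -> append to chain.
Final buckets:
0: _
1: _
2: _
3: _
4: _
5: 95
6: 854 -> 874 -> 604
7: _
8: _
9: _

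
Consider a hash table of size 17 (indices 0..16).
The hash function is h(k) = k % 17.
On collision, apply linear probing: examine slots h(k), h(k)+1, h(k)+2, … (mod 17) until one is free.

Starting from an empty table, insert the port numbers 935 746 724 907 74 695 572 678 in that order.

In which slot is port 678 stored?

1

935 hashes to 0; slot 0 is free => place at 0.
746 hashes to 15; slot 15 is free => place at 15.
724 hashes to 10; slot 10 is free => place at 10.
907 hashes to 6; slot 6 is free => place at 6.
74 hashes to 6; 6 taken => place at 7.
695 hashes to 15; 15 taken => place at 16.
572 hashes to 11; slot 11 is free => place at 11.
678 hashes to 15; 15,16,0 taken => place at 1.
Table: [935, 678, ., ., ., ., 907, 74, ., ., 724, 572, ., ., ., 746, 695]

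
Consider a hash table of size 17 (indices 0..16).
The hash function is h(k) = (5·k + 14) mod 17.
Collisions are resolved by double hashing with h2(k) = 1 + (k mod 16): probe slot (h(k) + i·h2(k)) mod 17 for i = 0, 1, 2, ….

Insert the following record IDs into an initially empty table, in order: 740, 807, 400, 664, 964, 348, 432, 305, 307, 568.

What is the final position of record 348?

16

740: h=8 => slot 8
807: h=3 => slot 3
400: h=8, h2=1, probe 8,9 => slot 9
664: h=2 => slot 2
964: h=6 => slot 6
348: h=3, h2=13, probe 3,16 => slot 16
432: h=15 => slot 15
305: h=9, h2=2, probe 9,11 => slot 11
307: h=2, h2=4, probe 2,6,10 => slot 10
568: h=15, h2=9, probe 15,7 => slot 7
Table: [-, -, 664, 807, -, -, 964, 568, 740, 400, 307, 305, -, -, -, 432, 348]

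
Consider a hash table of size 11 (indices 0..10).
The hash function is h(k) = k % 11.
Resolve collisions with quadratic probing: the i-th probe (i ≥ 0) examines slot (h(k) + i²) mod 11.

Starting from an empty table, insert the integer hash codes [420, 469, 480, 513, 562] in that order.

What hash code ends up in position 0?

420 hashes to 2; slot 2 is free => place at 2.
469 hashes to 7; slot 7 is free => place at 7.
480 hashes to 7; 7 taken => place at 8.
513 hashes to 7; 7,8 taken => place at 0.
562 hashes to 1; slot 1 is free => place at 1.
Table: [513, 562, 420, —, —, —, —, 469, 480, —, —]

513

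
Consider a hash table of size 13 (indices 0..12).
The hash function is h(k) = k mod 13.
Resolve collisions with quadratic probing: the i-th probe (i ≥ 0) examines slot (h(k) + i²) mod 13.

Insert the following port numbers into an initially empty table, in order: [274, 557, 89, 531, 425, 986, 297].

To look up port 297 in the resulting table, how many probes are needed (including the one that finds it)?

Insert 274: h=1, slot 1 empty → index 1.
Insert 557: h=11, slot 11 empty → index 11.
Insert 89: h=11, slot 11 occupied → index 12.
Insert 531: h=11, slots 11,12 occupied → index 2.
Insert 425: h=9, slot 9 empty → index 9.
Insert 986: h=11, slots 11,12,2 occupied → index 7.
Insert 297: h=11, slots 11,12,2,7,1 occupied → index 10.
Table: [_, 274, 531, _, _, _, _, 986, _, 425, 297, 557, 89]
Lookup 297: h=11, probe 11,12,2,7,1,10 → found at 10.

6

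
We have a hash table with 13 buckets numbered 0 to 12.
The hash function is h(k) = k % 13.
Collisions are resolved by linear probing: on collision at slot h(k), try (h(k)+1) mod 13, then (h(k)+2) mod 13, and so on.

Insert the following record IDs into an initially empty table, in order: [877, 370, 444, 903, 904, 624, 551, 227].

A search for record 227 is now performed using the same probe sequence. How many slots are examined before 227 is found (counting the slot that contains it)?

5

Insert 877: h=6, slot 6 empty => index 6.
Insert 370: h=6, slot 6 occupied => index 7.
Insert 444: h=2, slot 2 empty => index 2.
Insert 903: h=6, slots 6,7 occupied => index 8.
Insert 904: h=7, slots 7,8 occupied => index 9.
Insert 624: h=0, slot 0 empty => index 0.
Insert 551: h=5, slot 5 empty => index 5.
Insert 227: h=6, slots 6,7,8,9 occupied => index 10.
Table: [624, —, 444, —, —, 551, 877, 370, 903, 904, 227, —, —]
Lookup 227: h=6, probe 6,7,8,9,10 → found at 10.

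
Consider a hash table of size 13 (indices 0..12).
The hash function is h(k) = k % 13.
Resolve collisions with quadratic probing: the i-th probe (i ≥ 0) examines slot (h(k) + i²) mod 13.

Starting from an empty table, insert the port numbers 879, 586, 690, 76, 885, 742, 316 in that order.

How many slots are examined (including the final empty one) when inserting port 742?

879 hashes to 8; slot 8 is free => place at 8.
586 hashes to 1; slot 1 is free => place at 1.
690 hashes to 1; 1 taken => place at 2.
76 hashes to 11; slot 11 is free => place at 11.
885 hashes to 1; 1,2 taken => place at 5.
742 hashes to 1; 1,2,5 taken => place at 10.
316 hashes to 4; slot 4 is free => place at 4.
Table: [., 586, 690, ., 316, 885, ., ., 879, ., 742, 76, .]

4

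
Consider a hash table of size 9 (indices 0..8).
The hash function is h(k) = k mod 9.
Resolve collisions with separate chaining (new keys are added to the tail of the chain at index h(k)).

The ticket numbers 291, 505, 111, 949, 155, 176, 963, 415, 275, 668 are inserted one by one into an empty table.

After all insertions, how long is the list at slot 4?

1

Insert 291: h=3, bucket 3 empty → new chain.
Insert 505: h=1, bucket 1 empty → new chain.
Insert 111: h=3, bucket 3 nonempty → append to chain.
Insert 949: h=4, bucket 4 empty → new chain.
Insert 155: h=2, bucket 2 empty → new chain.
Insert 176: h=5, bucket 5 empty → new chain.
Insert 963: h=0, bucket 0 empty → new chain.
Insert 415: h=1, bucket 1 nonempty → append to chain.
Insert 275: h=5, bucket 5 nonempty → append to chain.
Insert 668: h=2, bucket 2 nonempty → append to chain.
Final buckets:
0: 963
1: 505 -> 415
2: 155 -> 668
3: 291 -> 111
4: 949
5: 176 -> 275
6: —
7: —
8: —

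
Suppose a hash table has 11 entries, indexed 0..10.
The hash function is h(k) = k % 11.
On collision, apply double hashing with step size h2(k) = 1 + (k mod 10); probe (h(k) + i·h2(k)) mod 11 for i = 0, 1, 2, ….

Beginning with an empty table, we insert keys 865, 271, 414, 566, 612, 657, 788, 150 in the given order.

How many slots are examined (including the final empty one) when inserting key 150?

5

865 hashes to 7; slot 7 is free -> place at 7.
271 hashes to 7, h2=2; 7 taken -> place at 9.
414 hashes to 7, h2=5; 7 taken -> place at 1.
566 hashes to 5; slot 5 is free -> place at 5.
612 hashes to 7, h2=3; 7 taken -> place at 10.
657 hashes to 8; slot 8 is free -> place at 8.
788 hashes to 7, h2=9; 7,5 taken -> place at 3.
150 hashes to 7, h2=1; 7,8,9,10 taken -> place at 0.
Table: [150, 414, -, 788, -, 566, -, 865, 657, 271, 612]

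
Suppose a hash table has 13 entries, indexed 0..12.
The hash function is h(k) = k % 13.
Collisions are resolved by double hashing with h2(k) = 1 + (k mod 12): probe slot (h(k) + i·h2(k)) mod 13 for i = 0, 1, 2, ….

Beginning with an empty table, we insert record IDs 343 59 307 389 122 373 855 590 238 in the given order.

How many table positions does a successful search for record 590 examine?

4

Insert 343: h=5, slot 5 empty → index 5.
Insert 59: h=7, slot 7 empty → index 7.
Insert 307: h=8, slot 8 empty → index 8.
Insert 389: h=12, slot 12 empty → index 12.
Insert 122: h=5, h2=3, slots 5,8 occupied → index 11.
Insert 373: h=9, slot 9 empty → index 9.
Insert 855: h=10, slot 10 empty → index 10.
Insert 590: h=5, h2=3, slots 5,8,11 occupied → index 1.
Insert 238: h=4, slot 4 empty → index 4.
Table: [∅, 590, ∅, ∅, 238, 343, ∅, 59, 307, 373, 855, 122, 389]
Lookup 590: h=5, h2=3, probe 5,8,11,1 → found at 1.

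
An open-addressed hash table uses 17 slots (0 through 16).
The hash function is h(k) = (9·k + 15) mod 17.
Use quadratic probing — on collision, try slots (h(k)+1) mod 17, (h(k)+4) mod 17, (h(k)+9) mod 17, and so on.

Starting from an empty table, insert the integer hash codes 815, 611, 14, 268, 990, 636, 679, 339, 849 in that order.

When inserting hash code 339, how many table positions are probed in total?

815 hashes to 6; slot 6 is free => place at 6.
611 hashes to 6; 6 taken => place at 7.
14 hashes to 5; slot 5 is free => place at 5.
268 hashes to 13; slot 13 is free => place at 13.
990 hashes to 0; slot 0 is free => place at 0.
636 hashes to 10; slot 10 is free => place at 10.
679 hashes to 6; 6,7,10 taken => place at 15.
339 hashes to 6; 6,7,10,15,5 taken => place at 14.
849 hashes to 6; 6,7,10,15,5,14 taken => place at 8.
Table: [990, ., ., ., ., 14, 815, 611, 849, ., 636, ., ., 268, 339, 679, .]

6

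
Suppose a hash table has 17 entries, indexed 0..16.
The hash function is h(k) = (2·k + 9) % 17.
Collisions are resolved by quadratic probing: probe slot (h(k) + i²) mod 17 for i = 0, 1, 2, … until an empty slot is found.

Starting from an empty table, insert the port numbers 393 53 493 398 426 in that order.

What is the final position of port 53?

14

Insert 393: h=13, slot 13 empty => index 13.
Insert 53: h=13, slot 13 occupied => index 14.
Insert 493: h=9, slot 9 empty => index 9.
Insert 398: h=6, slot 6 empty => index 6.
Insert 426: h=11, slot 11 empty => index 11.
Table: [_, _, _, _, _, _, 398, _, _, 493, _, 426, _, 393, 53, _, _]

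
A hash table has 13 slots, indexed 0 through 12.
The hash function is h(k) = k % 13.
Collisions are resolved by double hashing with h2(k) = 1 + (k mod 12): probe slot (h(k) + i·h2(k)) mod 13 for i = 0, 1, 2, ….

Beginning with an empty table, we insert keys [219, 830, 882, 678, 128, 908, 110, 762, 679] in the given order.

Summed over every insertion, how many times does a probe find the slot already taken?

9

Insert 219: h=11, slot 11 empty -> index 11.
Insert 830: h=11, h2=3, slot 11 occupied -> index 1.
Insert 882: h=11, h2=7, slot 11 occupied -> index 5.
Insert 678: h=2, slot 2 empty -> index 2.
Insert 128: h=11, h2=9, slot 11 occupied -> index 7.
Insert 908: h=11, h2=9, slots 11,7 occupied -> index 3.
Insert 110: h=6, slot 6 empty -> index 6.
Insert 762: h=8, slot 8 empty -> index 8.
Insert 679: h=3, h2=8, slots 3,11,6,1 occupied -> index 9.
Table: [_, 830, 678, 908, _, 882, 110, 128, 762, 679, _, 219, _]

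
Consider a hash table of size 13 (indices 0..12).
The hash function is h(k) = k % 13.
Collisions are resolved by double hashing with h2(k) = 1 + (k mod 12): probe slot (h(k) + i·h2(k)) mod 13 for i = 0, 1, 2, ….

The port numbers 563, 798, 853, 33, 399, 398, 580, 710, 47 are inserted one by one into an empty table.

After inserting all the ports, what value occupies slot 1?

710

563 hashes to 4; slot 4 is free → place at 4.
798 hashes to 5; slot 5 is free → place at 5.
853 hashes to 8; slot 8 is free → place at 8.
33 hashes to 7; slot 7 is free → place at 7.
399 hashes to 9; slot 9 is free → place at 9.
398 hashes to 8, h2=3; 8 taken → place at 11.
580 hashes to 8, h2=5; 8 taken → place at 0.
710 hashes to 8, h2=3; 8,11 taken → place at 1.
47 hashes to 8, h2=12; 8,7 taken → place at 6.
Table: [580, 710, _, _, 563, 798, 47, 33, 853, 399, _, 398, _]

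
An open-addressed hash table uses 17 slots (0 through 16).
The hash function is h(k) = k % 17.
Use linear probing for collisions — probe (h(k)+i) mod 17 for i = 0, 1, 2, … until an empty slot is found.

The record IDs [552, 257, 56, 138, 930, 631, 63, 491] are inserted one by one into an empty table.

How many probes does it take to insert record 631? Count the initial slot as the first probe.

3

552 hashes to 8; slot 8 is free => place at 8.
257 hashes to 2; slot 2 is free => place at 2.
56 hashes to 5; slot 5 is free => place at 5.
138 hashes to 2; 2 taken => place at 3.
930 hashes to 12; slot 12 is free => place at 12.
631 hashes to 2; 2,3 taken => place at 4.
63 hashes to 12; 12 taken => place at 13.
491 hashes to 15; slot 15 is free => place at 15.
Table: [-, -, 257, 138, 631, 56, -, -, 552, -, -, -, 930, 63, -, 491, -]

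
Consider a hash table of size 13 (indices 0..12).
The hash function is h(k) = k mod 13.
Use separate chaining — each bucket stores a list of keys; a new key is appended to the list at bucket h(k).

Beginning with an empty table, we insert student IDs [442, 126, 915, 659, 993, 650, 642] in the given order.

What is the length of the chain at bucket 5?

Insert 442: h=0, bucket 0 empty -> new chain.
Insert 126: h=9, bucket 9 empty -> new chain.
Insert 915: h=5, bucket 5 empty -> new chain.
Insert 659: h=9, bucket 9 nonempty -> append to chain.
Insert 993: h=5, bucket 5 nonempty -> append to chain.
Insert 650: h=0, bucket 0 nonempty -> append to chain.
Insert 642: h=5, bucket 5 nonempty -> append to chain.
Final buckets:
0: 442 -> 650
1: .
2: .
3: .
4: .
5: 915 -> 993 -> 642
6: .
7: .
8: .
9: 126 -> 659
10: .
11: .
12: .

3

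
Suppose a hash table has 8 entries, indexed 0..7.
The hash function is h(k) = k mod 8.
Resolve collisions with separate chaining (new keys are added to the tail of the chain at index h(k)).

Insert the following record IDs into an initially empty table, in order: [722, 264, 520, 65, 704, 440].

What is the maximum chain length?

4

Insert 722: h=2, bucket 2 empty -> new chain.
Insert 264: h=0, bucket 0 empty -> new chain.
Insert 520: h=0, bucket 0 nonempty -> append to chain.
Insert 65: h=1, bucket 1 empty -> new chain.
Insert 704: h=0, bucket 0 nonempty -> append to chain.
Insert 440: h=0, bucket 0 nonempty -> append to chain.
Final buckets:
0: 264 -> 520 -> 704 -> 440
1: 65
2: 722
3: -
4: -
5: -
6: -
7: -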